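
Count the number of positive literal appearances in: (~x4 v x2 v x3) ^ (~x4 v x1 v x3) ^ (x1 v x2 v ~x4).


Scan each clause for unnegated literals.
Clause 1: 2 positive; Clause 2: 2 positive; Clause 3: 2 positive.
Total positive literal occurrences = 6.

6


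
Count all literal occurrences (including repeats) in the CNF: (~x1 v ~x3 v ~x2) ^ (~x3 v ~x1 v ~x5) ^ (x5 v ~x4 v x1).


Clause lengths: 3, 3, 3.
Sum = 3 + 3 + 3 = 9.

9


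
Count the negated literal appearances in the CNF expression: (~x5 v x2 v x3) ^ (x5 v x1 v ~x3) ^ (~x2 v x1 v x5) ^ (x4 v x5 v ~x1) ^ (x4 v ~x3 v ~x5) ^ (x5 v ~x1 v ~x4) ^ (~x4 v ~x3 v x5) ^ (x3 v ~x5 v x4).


Scan each clause for negated literals.
Clause 1: 1 negative; Clause 2: 1 negative; Clause 3: 1 negative; Clause 4: 1 negative; Clause 5: 2 negative; Clause 6: 2 negative; Clause 7: 2 negative; Clause 8: 1 negative.
Total negative literal occurrences = 11.

11


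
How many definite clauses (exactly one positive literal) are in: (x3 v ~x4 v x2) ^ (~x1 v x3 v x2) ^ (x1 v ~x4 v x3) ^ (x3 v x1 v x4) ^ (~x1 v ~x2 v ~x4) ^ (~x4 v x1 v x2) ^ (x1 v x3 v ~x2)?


A definite clause has exactly one positive literal.
Clause 1: 2 positive -> not definite
Clause 2: 2 positive -> not definite
Clause 3: 2 positive -> not definite
Clause 4: 3 positive -> not definite
Clause 5: 0 positive -> not definite
Clause 6: 2 positive -> not definite
Clause 7: 2 positive -> not definite
Definite clause count = 0.

0


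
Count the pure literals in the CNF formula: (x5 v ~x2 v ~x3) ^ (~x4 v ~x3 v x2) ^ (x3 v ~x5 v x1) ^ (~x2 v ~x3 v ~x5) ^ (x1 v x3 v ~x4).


A pure literal appears in only one polarity across all clauses.
Pure literals: x1 (positive only), x4 (negative only).
Count = 2.

2


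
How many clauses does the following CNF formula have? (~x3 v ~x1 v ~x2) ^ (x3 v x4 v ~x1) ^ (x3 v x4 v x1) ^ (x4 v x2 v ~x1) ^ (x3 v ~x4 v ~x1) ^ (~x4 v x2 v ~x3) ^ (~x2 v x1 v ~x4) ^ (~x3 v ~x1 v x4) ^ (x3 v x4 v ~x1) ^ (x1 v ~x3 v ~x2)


Each group enclosed in parentheses joined by ^ is one clause.
Counting the conjuncts: 10 clauses.

10


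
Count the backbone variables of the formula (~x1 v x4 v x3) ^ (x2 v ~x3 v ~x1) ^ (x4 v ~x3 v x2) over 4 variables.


Find all satisfying assignments: 11 model(s).
Check which variables have the same value in every model.
No variable is fixed across all models.
Backbone size = 0.

0


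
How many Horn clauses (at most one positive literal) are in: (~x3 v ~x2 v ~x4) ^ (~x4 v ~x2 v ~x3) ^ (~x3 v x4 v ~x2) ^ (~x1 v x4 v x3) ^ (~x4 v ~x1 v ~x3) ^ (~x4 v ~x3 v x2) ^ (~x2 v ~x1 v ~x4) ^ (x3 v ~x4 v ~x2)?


A Horn clause has at most one positive literal.
Clause 1: 0 positive lit(s) -> Horn
Clause 2: 0 positive lit(s) -> Horn
Clause 3: 1 positive lit(s) -> Horn
Clause 4: 2 positive lit(s) -> not Horn
Clause 5: 0 positive lit(s) -> Horn
Clause 6: 1 positive lit(s) -> Horn
Clause 7: 0 positive lit(s) -> Horn
Clause 8: 1 positive lit(s) -> Horn
Total Horn clauses = 7.

7


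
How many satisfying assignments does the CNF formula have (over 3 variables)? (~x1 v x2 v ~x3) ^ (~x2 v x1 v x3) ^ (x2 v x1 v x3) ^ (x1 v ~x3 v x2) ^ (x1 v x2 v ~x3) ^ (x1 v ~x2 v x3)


Enumerate all 8 truth assignments over 3 variables.
Test each against every clause.
Satisfying assignments found: 4.

4


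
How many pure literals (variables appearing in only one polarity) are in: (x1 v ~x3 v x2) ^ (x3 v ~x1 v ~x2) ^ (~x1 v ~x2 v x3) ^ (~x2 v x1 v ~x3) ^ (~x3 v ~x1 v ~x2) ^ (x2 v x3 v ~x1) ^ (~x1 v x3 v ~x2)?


A pure literal appears in only one polarity across all clauses.
No pure literals found.
Count = 0.

0


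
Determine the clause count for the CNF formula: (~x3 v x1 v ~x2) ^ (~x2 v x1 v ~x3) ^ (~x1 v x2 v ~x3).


Each group enclosed in parentheses joined by ^ is one clause.
Counting the conjuncts: 3 clauses.

3


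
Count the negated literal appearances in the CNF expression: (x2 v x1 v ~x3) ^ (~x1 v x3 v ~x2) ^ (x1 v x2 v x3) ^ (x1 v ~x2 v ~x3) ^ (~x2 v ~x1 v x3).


Scan each clause for negated literals.
Clause 1: 1 negative; Clause 2: 2 negative; Clause 3: 0 negative; Clause 4: 2 negative; Clause 5: 2 negative.
Total negative literal occurrences = 7.

7


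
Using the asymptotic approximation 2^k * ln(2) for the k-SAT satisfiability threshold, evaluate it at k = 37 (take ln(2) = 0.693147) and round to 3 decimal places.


Using the asymptotic formula: threshold ~ 2^k * ln(2).
2^37 = 137438953472.
137438953472 * 0.693147 = 95265398282.256.

95265398282.256


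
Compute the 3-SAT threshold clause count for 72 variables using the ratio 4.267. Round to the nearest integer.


The 3-SAT phase transition occurs at approximately 4.267 clauses per variable.
m = 4.267 * 72 = 307.224.
Rounded to nearest integer: 307.

307


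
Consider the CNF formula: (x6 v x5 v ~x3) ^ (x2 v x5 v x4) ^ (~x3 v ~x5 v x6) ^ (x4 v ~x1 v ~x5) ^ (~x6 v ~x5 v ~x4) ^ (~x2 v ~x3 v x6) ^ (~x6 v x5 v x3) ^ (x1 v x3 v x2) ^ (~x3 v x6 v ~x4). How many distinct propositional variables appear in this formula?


Identify each distinct variable in the formula.
Variables found: x1, x2, x3, x4, x5, x6.
Total distinct variables = 6.

6


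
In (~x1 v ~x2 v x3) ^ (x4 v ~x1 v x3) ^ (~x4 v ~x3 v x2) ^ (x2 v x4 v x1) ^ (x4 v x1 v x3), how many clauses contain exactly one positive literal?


A definite clause has exactly one positive literal.
Clause 1: 1 positive -> definite
Clause 2: 2 positive -> not definite
Clause 3: 1 positive -> definite
Clause 4: 3 positive -> not definite
Clause 5: 3 positive -> not definite
Definite clause count = 2.

2


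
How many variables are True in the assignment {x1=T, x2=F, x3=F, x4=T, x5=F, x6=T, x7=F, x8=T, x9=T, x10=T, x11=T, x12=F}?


The weight is the number of variables assigned True.
True variables: x1, x4, x6, x8, x9, x10, x11.
Weight = 7.

7


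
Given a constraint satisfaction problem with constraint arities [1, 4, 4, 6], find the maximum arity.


The arities are: 1, 4, 4, 6.
Scan for the maximum value.
Maximum arity = 6.

6


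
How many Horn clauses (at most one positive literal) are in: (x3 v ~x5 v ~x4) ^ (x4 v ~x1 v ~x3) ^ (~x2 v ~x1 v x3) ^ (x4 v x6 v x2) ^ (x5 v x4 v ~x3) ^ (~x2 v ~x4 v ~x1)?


A Horn clause has at most one positive literal.
Clause 1: 1 positive lit(s) -> Horn
Clause 2: 1 positive lit(s) -> Horn
Clause 3: 1 positive lit(s) -> Horn
Clause 4: 3 positive lit(s) -> not Horn
Clause 5: 2 positive lit(s) -> not Horn
Clause 6: 0 positive lit(s) -> Horn
Total Horn clauses = 4.

4


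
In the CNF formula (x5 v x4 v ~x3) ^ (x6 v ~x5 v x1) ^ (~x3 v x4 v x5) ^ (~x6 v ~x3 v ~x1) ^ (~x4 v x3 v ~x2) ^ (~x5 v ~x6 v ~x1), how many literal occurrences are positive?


Scan each clause for unnegated literals.
Clause 1: 2 positive; Clause 2: 2 positive; Clause 3: 2 positive; Clause 4: 0 positive; Clause 5: 1 positive; Clause 6: 0 positive.
Total positive literal occurrences = 7.

7


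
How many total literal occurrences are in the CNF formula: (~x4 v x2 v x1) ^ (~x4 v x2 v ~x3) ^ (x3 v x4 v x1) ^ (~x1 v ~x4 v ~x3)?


Clause lengths: 3, 3, 3, 3.
Sum = 3 + 3 + 3 + 3 = 12.

12


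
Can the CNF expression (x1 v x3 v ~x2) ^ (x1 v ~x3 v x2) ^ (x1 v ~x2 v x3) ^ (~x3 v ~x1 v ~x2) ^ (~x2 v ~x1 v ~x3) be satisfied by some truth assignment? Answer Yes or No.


Check all 8 possible truth assignments.
Number of satisfying assignments found: 5.
The formula is satisfiable.

Yes


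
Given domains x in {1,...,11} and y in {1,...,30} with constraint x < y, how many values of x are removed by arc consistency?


For the constraint x < y, x needs a supporting value in y's domain.
x can be at most 29 (one less than y's maximum).
Valid x values from domain: 11 out of 11.
Pruned = 11 - 11 = 0.

0


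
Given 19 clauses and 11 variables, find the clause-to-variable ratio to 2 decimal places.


Clause-to-variable ratio = clauses / variables.
19 / 11 = 1.73.

1.73


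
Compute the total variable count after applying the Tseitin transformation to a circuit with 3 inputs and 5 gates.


The Tseitin transformation introduces one auxiliary variable per gate.
Total variables = inputs + gates = 3 + 5 = 8.

8


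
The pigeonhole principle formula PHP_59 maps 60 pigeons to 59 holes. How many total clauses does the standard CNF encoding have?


The PHP encoding has two parts:
1) At-least-one-hole clauses: 60 (one per pigeon, each with 59 literals).
2) At-most-one-pigeon-per-hole clauses: 59 holes * C(60,2) = 59 * 1770 = 104430.
Total clauses = 60 + 104430 = 104490.

104490


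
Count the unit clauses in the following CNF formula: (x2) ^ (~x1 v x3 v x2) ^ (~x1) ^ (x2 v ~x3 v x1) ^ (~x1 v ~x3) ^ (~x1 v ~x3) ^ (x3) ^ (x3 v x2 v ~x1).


A unit clause contains exactly one literal.
Unit clauses found: (x2), (~x1), (x3).
Count = 3.

3


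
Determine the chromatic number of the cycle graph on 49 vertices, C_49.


An odd cycle cannot be 2-colored: alternating two colors around the cycle returns to the start with a conflict.
Since 49 is odd, three colors are required (and three suffice).
Chromatic number = 3.

3


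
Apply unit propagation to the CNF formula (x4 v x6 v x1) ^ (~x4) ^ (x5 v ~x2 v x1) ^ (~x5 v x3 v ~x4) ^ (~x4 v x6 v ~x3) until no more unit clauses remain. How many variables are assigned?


Unit propagation repeatedly assigns the literal in any unit clause, then simplifies.
Assignments in order: x4 = F.
No further unit clauses remain.
Total variables assigned = 1.

1


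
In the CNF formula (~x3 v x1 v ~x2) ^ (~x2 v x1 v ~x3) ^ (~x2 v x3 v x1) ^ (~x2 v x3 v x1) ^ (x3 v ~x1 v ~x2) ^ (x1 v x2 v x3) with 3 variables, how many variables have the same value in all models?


Find all satisfying assignments: 4 model(s).
Check which variables have the same value in every model.
No variable is fixed across all models.
Backbone size = 0.

0


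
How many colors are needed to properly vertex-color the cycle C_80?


A cycle on an even number of vertices is bipartite: alternate two colors around the cycle.
Since 80 is even, two colors suffice, and at least two are needed because the graph has edges.
Chromatic number = 2.

2


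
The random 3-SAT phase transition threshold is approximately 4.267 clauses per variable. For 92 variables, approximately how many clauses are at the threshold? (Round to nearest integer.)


The 3-SAT phase transition occurs at approximately 4.267 clauses per variable.
m = 4.267 * 92 = 392.564.
Rounded to nearest integer: 393.

393


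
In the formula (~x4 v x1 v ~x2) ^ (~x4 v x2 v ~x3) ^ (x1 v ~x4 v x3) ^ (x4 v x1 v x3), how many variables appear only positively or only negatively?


A pure literal appears in only one polarity across all clauses.
Pure literals: x1 (positive only).
Count = 1.

1


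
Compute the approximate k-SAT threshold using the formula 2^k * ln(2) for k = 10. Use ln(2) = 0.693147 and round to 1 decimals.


Using the asymptotic formula: threshold ~ 2^k * ln(2).
2^10 = 1024.
1024 * 0.693147 = 709.8.

709.8


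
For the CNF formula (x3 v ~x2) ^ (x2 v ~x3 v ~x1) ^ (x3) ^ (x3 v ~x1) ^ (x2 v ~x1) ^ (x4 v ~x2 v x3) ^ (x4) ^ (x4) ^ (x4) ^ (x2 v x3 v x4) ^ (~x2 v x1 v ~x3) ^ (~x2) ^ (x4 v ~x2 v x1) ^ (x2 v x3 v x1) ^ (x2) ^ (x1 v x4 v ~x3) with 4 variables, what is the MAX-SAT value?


Enumerate all 16 truth assignments.
For each, count how many of the 16 clauses are satisfied.
The formula is not fully satisfiable, so the maximum is below 16.
Maximum simultaneously satisfiable clauses = 15.

15


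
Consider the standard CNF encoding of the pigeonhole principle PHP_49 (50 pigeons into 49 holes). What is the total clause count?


The PHP encoding has two parts:
1) At-least-one-hole clauses: 50 (one per pigeon, each with 49 literals).
2) At-most-one-pigeon-per-hole clauses: 49 holes * C(50,2) = 49 * 1225 = 60025.
Total clauses = 50 + 60025 = 60075.

60075


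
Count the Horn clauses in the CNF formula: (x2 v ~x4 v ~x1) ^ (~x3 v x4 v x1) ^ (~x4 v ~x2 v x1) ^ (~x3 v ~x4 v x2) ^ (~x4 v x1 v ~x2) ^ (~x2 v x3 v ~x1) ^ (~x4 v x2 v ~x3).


A Horn clause has at most one positive literal.
Clause 1: 1 positive lit(s) -> Horn
Clause 2: 2 positive lit(s) -> not Horn
Clause 3: 1 positive lit(s) -> Horn
Clause 4: 1 positive lit(s) -> Horn
Clause 5: 1 positive lit(s) -> Horn
Clause 6: 1 positive lit(s) -> Horn
Clause 7: 1 positive lit(s) -> Horn
Total Horn clauses = 6.

6


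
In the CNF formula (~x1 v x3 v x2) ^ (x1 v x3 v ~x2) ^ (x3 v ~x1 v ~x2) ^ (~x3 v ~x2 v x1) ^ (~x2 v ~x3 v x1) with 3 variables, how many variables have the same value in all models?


Find all satisfying assignments: 4 model(s).
Check which variables have the same value in every model.
No variable is fixed across all models.
Backbone size = 0.

0


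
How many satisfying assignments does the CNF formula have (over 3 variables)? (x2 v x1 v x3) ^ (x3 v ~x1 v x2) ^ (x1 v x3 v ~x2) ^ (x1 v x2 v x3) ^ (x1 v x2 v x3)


Enumerate all 8 truth assignments over 3 variables.
Test each against every clause.
Satisfying assignments found: 5.

5


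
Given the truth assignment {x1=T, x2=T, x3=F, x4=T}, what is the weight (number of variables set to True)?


The weight is the number of variables assigned True.
True variables: x1, x2, x4.
Weight = 3.

3


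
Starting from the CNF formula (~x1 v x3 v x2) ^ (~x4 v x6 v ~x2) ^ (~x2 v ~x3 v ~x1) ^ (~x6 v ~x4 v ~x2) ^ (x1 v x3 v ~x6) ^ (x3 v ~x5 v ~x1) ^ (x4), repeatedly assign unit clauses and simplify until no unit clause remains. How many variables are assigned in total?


Unit propagation repeatedly assigns the literal in any unit clause, then simplifies.
Assignments in order: x4 = T.
No further unit clauses remain.
Total variables assigned = 1.

1


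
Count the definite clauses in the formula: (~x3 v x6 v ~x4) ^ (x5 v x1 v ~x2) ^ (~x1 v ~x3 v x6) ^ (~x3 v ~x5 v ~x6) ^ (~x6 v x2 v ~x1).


A definite clause has exactly one positive literal.
Clause 1: 1 positive -> definite
Clause 2: 2 positive -> not definite
Clause 3: 1 positive -> definite
Clause 4: 0 positive -> not definite
Clause 5: 1 positive -> definite
Definite clause count = 3.

3


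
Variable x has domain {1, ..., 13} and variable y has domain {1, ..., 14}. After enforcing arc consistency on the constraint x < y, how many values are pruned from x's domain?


For the constraint x < y, x needs a supporting value in y's domain.
x can be at most 13 (one less than y's maximum).
Valid x values from domain: 13 out of 13.
Pruned = 13 - 13 = 0.

0


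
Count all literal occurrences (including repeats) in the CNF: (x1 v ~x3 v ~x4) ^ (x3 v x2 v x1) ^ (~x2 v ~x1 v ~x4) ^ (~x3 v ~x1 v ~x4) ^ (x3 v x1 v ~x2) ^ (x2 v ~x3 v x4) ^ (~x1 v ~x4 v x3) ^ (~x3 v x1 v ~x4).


Clause lengths: 3, 3, 3, 3, 3, 3, 3, 3.
Sum = 3 + 3 + 3 + 3 + 3 + 3 + 3 + 3 = 24.

24


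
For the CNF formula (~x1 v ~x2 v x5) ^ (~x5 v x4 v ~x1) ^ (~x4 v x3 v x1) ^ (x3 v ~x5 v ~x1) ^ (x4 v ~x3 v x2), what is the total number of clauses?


Each group enclosed in parentheses joined by ^ is one clause.
Counting the conjuncts: 5 clauses.

5


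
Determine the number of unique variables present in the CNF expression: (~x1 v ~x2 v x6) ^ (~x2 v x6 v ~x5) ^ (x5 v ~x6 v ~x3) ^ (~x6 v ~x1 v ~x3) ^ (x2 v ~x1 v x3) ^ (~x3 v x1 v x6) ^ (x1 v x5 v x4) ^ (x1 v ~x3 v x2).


Identify each distinct variable in the formula.
Variables found: x1, x2, x3, x4, x5, x6.
Total distinct variables = 6.

6


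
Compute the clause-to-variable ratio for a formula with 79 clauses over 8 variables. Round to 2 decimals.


Clause-to-variable ratio = clauses / variables.
79 / 8 = 9.88.

9.88


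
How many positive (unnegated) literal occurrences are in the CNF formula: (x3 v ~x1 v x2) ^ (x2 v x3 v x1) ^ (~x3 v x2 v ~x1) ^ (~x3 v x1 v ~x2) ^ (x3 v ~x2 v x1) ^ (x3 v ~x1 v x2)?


Scan each clause for unnegated literals.
Clause 1: 2 positive; Clause 2: 3 positive; Clause 3: 1 positive; Clause 4: 1 positive; Clause 5: 2 positive; Clause 6: 2 positive.
Total positive literal occurrences = 11.

11


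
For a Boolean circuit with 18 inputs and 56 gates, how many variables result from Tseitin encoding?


The Tseitin transformation introduces one auxiliary variable per gate.
Total variables = inputs + gates = 18 + 56 = 74.

74


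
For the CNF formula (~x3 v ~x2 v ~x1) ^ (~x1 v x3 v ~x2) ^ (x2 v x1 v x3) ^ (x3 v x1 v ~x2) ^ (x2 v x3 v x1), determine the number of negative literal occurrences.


Scan each clause for negated literals.
Clause 1: 3 negative; Clause 2: 2 negative; Clause 3: 0 negative; Clause 4: 1 negative; Clause 5: 0 negative.
Total negative literal occurrences = 6.

6


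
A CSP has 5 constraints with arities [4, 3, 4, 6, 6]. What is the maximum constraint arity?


The arities are: 4, 3, 4, 6, 6.
Scan for the maximum value.
Maximum arity = 6.

6


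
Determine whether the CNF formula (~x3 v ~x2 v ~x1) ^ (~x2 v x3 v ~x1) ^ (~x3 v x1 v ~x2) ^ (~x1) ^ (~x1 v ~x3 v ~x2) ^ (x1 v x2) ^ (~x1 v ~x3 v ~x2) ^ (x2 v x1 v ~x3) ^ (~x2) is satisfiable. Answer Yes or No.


Check all 8 possible truth assignments.
Number of satisfying assignments found: 0.
The formula is unsatisfiable.

No


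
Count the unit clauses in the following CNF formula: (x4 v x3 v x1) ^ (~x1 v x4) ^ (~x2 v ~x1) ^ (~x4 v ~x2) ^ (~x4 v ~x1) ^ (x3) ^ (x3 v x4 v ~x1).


A unit clause contains exactly one literal.
Unit clauses found: (x3).
Count = 1.

1


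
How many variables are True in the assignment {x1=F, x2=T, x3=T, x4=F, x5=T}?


The weight is the number of variables assigned True.
True variables: x2, x3, x5.
Weight = 3.

3


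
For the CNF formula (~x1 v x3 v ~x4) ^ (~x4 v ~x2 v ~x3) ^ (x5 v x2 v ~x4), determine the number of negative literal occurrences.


Scan each clause for negated literals.
Clause 1: 2 negative; Clause 2: 3 negative; Clause 3: 1 negative.
Total negative literal occurrences = 6.

6


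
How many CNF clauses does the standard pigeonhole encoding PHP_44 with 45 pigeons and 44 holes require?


The PHP encoding has two parts:
1) At-least-one-hole clauses: 45 (one per pigeon, each with 44 literals).
2) At-most-one-pigeon-per-hole clauses: 44 holes * C(45,2) = 44 * 990 = 43560.
Total clauses = 45 + 43560 = 43605.

43605


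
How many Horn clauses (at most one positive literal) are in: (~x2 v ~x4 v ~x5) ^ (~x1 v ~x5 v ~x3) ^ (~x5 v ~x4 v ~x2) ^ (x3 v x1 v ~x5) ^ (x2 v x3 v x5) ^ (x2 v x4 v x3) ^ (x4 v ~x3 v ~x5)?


A Horn clause has at most one positive literal.
Clause 1: 0 positive lit(s) -> Horn
Clause 2: 0 positive lit(s) -> Horn
Clause 3: 0 positive lit(s) -> Horn
Clause 4: 2 positive lit(s) -> not Horn
Clause 5: 3 positive lit(s) -> not Horn
Clause 6: 3 positive lit(s) -> not Horn
Clause 7: 1 positive lit(s) -> Horn
Total Horn clauses = 4.

4


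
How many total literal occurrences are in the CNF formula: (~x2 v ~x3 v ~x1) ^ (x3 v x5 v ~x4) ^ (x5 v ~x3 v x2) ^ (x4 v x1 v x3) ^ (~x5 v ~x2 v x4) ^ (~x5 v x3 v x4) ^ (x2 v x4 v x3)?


Clause lengths: 3, 3, 3, 3, 3, 3, 3.
Sum = 3 + 3 + 3 + 3 + 3 + 3 + 3 = 21.

21


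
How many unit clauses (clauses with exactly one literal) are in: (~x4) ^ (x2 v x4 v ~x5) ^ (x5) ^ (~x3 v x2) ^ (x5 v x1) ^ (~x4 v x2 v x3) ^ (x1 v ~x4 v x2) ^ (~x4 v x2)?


A unit clause contains exactly one literal.
Unit clauses found: (~x4), (x5).
Count = 2.

2


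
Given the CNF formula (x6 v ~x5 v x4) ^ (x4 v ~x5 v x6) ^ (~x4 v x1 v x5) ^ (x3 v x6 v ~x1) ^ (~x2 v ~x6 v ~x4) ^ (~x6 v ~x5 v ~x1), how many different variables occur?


Identify each distinct variable in the formula.
Variables found: x1, x2, x3, x4, x5, x6.
Total distinct variables = 6.

6


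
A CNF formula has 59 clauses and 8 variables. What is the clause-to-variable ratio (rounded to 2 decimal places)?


Clause-to-variable ratio = clauses / variables.
59 / 8 = 7.38.

7.38


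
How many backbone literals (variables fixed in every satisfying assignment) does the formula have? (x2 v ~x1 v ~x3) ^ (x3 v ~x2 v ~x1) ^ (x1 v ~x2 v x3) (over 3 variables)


Find all satisfying assignments: 5 model(s).
Check which variables have the same value in every model.
No variable is fixed across all models.
Backbone size = 0.

0


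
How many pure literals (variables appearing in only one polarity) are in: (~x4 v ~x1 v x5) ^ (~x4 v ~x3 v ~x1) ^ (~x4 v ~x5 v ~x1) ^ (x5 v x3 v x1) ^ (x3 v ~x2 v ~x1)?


A pure literal appears in only one polarity across all clauses.
Pure literals: x2 (negative only), x4 (negative only).
Count = 2.

2


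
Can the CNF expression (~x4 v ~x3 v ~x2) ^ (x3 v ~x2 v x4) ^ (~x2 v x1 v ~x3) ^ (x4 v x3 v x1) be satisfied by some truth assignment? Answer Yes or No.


Check all 16 possible truth assignments.
Number of satisfying assignments found: 10.
The formula is satisfiable.

Yes


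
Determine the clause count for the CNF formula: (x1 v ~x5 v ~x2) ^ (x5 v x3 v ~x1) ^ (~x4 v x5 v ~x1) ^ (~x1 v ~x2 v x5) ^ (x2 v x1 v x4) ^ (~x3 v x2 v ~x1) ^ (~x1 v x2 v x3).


Each group enclosed in parentheses joined by ^ is one clause.
Counting the conjuncts: 7 clauses.

7


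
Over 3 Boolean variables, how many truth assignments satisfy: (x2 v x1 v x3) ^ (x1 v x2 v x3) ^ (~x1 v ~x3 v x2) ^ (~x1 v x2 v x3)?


Enumerate all 8 truth assignments over 3 variables.
Test each against every clause.
Satisfying assignments found: 5.

5


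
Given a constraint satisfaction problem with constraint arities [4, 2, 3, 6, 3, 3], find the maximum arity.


The arities are: 4, 2, 3, 6, 3, 3.
Scan for the maximum value.
Maximum arity = 6.

6


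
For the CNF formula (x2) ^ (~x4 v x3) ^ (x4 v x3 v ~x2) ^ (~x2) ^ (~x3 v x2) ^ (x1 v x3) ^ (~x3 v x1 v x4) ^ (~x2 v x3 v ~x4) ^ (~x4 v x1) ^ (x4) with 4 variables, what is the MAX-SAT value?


Enumerate all 16 truth assignments.
For each, count how many of the 10 clauses are satisfied.
The formula is not fully satisfiable, so the maximum is below 10.
Maximum simultaneously satisfiable clauses = 9.

9


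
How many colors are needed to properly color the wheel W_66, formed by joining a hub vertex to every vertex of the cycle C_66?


W_66 consists of the cycle C_66 together with a hub vertex adjacent to every cycle vertex.
The cycle C_66 needs 2 colors (even cycle -> 2).
The hub is adjacent to every cycle vertex, so it must receive a new color distinct from all of them.
Chromatic number = 2 + 1 = 3.

3


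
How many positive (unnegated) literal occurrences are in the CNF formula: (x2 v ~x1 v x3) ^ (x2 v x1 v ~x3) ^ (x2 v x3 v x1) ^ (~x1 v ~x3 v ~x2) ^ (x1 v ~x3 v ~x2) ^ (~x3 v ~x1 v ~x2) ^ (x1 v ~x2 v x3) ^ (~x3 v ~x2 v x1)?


Scan each clause for unnegated literals.
Clause 1: 2 positive; Clause 2: 2 positive; Clause 3: 3 positive; Clause 4: 0 positive; Clause 5: 1 positive; Clause 6: 0 positive; Clause 7: 2 positive; Clause 8: 1 positive.
Total positive literal occurrences = 11.

11


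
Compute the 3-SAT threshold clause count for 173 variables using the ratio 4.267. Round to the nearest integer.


The 3-SAT phase transition occurs at approximately 4.267 clauses per variable.
m = 4.267 * 173 = 738.191.
Rounded to nearest integer: 738.

738


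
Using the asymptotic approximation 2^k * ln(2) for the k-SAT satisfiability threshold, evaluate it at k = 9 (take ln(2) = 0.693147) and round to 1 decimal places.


Using the asymptotic formula: threshold ~ 2^k * ln(2).
2^9 = 512.
512 * 0.693147 = 354.9.

354.9


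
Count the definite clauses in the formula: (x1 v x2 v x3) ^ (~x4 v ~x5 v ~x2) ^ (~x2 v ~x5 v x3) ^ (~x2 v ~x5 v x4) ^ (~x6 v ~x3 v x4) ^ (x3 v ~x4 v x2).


A definite clause has exactly one positive literal.
Clause 1: 3 positive -> not definite
Clause 2: 0 positive -> not definite
Clause 3: 1 positive -> definite
Clause 4: 1 positive -> definite
Clause 5: 1 positive -> definite
Clause 6: 2 positive -> not definite
Definite clause count = 3.

3


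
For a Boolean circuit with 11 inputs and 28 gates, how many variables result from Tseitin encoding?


The Tseitin transformation introduces one auxiliary variable per gate.
Total variables = inputs + gates = 11 + 28 = 39.

39


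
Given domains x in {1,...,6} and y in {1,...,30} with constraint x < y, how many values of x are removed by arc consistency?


For the constraint x < y, x needs a supporting value in y's domain.
x can be at most 29 (one less than y's maximum).
Valid x values from domain: 6 out of 6.
Pruned = 6 - 6 = 0.

0


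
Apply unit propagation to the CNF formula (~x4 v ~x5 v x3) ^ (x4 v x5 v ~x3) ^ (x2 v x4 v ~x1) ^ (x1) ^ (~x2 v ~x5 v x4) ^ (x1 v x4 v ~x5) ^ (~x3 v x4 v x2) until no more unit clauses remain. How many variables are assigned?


Unit propagation repeatedly assigns the literal in any unit clause, then simplifies.
Assignments in order: x1 = T.
No further unit clauses remain.
Total variables assigned = 1.

1


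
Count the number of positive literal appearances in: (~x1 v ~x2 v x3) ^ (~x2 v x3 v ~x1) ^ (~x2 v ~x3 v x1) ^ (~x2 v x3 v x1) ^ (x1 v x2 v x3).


Scan each clause for unnegated literals.
Clause 1: 1 positive; Clause 2: 1 positive; Clause 3: 1 positive; Clause 4: 2 positive; Clause 5: 3 positive.
Total positive literal occurrences = 8.

8


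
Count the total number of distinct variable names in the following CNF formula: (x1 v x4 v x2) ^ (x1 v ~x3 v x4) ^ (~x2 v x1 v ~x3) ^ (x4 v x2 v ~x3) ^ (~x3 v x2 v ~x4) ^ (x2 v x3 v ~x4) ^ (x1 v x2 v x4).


Identify each distinct variable in the formula.
Variables found: x1, x2, x3, x4.
Total distinct variables = 4.

4


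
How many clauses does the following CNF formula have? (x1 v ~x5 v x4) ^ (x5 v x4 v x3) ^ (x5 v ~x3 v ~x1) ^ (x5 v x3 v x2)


Each group enclosed in parentheses joined by ^ is one clause.
Counting the conjuncts: 4 clauses.

4


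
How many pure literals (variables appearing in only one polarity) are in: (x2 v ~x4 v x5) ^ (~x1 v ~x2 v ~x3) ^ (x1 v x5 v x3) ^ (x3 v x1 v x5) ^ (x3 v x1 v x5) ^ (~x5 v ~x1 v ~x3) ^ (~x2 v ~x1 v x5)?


A pure literal appears in only one polarity across all clauses.
Pure literals: x4 (negative only).
Count = 1.

1


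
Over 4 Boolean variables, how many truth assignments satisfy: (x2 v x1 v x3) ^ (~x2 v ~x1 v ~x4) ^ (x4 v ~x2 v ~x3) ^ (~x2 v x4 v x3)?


Enumerate all 16 truth assignments over 4 variables.
Test each against every clause.
Satisfying assignments found: 8.

8


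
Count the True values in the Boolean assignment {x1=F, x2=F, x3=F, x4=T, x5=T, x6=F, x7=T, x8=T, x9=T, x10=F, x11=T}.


The weight is the number of variables assigned True.
True variables: x4, x5, x7, x8, x9, x11.
Weight = 6.

6


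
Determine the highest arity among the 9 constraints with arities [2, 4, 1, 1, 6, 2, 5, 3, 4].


The arities are: 2, 4, 1, 1, 6, 2, 5, 3, 4.
Scan for the maximum value.
Maximum arity = 6.

6


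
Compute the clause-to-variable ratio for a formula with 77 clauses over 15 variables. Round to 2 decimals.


Clause-to-variable ratio = clauses / variables.
77 / 15 = 5.13.

5.13


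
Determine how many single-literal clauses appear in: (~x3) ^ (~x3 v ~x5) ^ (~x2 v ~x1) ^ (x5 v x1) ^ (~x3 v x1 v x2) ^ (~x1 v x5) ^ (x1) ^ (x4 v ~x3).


A unit clause contains exactly one literal.
Unit clauses found: (~x3), (x1).
Count = 2.

2


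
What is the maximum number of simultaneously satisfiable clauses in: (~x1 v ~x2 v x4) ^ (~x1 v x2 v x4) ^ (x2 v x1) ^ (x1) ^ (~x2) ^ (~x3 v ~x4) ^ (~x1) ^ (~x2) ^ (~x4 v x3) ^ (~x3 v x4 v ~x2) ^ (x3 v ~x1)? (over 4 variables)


Enumerate all 16 truth assignments.
For each, count how many of the 11 clauses are satisfied.
The formula is not fully satisfiable, so the maximum is below 11.
Maximum simultaneously satisfiable clauses = 9.

9


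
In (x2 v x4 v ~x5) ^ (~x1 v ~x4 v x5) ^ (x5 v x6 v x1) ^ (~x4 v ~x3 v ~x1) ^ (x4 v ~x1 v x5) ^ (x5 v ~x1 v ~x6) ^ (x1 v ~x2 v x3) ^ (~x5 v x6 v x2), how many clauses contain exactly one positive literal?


A definite clause has exactly one positive literal.
Clause 1: 2 positive -> not definite
Clause 2: 1 positive -> definite
Clause 3: 3 positive -> not definite
Clause 4: 0 positive -> not definite
Clause 5: 2 positive -> not definite
Clause 6: 1 positive -> definite
Clause 7: 2 positive -> not definite
Clause 8: 2 positive -> not definite
Definite clause count = 2.

2


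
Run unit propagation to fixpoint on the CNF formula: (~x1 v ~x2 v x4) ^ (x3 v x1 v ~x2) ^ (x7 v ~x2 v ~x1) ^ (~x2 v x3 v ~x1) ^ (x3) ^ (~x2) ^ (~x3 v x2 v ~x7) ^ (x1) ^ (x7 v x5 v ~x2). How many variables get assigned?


Unit propagation repeatedly assigns the literal in any unit clause, then simplifies.
Assignments in order: x3 = T, x2 = F, x7 = F, x1 = T.
No further unit clauses remain.
Total variables assigned = 4.

4


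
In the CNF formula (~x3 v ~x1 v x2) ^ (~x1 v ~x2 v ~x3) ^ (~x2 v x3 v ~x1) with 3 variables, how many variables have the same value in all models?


Find all satisfying assignments: 5 model(s).
Check which variables have the same value in every model.
No variable is fixed across all models.
Backbone size = 0.

0


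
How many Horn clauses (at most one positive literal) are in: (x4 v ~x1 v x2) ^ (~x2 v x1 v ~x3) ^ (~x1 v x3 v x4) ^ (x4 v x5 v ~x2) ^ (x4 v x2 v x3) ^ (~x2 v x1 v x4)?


A Horn clause has at most one positive literal.
Clause 1: 2 positive lit(s) -> not Horn
Clause 2: 1 positive lit(s) -> Horn
Clause 3: 2 positive lit(s) -> not Horn
Clause 4: 2 positive lit(s) -> not Horn
Clause 5: 3 positive lit(s) -> not Horn
Clause 6: 2 positive lit(s) -> not Horn
Total Horn clauses = 1.

1


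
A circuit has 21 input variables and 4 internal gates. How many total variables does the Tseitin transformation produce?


The Tseitin transformation introduces one auxiliary variable per gate.
Total variables = inputs + gates = 21 + 4 = 25.

25


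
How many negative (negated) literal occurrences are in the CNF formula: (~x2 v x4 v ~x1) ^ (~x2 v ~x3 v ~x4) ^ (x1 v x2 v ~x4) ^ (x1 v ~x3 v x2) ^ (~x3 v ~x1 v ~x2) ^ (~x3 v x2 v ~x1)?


Scan each clause for negated literals.
Clause 1: 2 negative; Clause 2: 3 negative; Clause 3: 1 negative; Clause 4: 1 negative; Clause 5: 3 negative; Clause 6: 2 negative.
Total negative literal occurrences = 12.

12


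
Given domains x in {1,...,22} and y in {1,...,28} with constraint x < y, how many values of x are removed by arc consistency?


For the constraint x < y, x needs a supporting value in y's domain.
x can be at most 27 (one less than y's maximum).
Valid x values from domain: 22 out of 22.
Pruned = 22 - 22 = 0.

0


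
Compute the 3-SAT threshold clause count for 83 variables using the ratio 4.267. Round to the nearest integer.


The 3-SAT phase transition occurs at approximately 4.267 clauses per variable.
m = 4.267 * 83 = 354.161.
Rounded to nearest integer: 354.

354


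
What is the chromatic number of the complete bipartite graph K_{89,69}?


K_{89,69} is bipartite by definition: the two parts are independent sets, with every edge crossing between them.
Color all vertices in one part with color 1 and all vertices in the other part with color 2.
Since the graph has at least one edge, one color does not suffice.
Chromatic number = 2.

2


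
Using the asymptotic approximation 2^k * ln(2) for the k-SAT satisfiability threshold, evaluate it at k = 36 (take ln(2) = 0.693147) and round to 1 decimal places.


Using the asymptotic formula: threshold ~ 2^k * ln(2).
2^36 = 68719476736.
68719476736 * 0.693147 = 47632699141.1.

47632699141.1


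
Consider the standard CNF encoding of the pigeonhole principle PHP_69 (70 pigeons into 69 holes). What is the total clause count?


The PHP encoding has two parts:
1) At-least-one-hole clauses: 70 (one per pigeon, each with 69 literals).
2) At-most-one-pigeon-per-hole clauses: 69 holes * C(70,2) = 69 * 2415 = 166635.
Total clauses = 70 + 166635 = 166705.

166705


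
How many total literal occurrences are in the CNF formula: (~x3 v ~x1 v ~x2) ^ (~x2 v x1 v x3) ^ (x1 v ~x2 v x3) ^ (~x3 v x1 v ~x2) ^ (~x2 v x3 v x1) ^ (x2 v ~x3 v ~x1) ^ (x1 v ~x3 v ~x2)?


Clause lengths: 3, 3, 3, 3, 3, 3, 3.
Sum = 3 + 3 + 3 + 3 + 3 + 3 + 3 = 21.

21


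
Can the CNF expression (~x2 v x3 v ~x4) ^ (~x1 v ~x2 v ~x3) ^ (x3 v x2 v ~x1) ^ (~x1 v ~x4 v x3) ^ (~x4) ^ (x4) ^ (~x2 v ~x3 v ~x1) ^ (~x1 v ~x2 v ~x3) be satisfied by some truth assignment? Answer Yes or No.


Check all 16 possible truth assignments.
Number of satisfying assignments found: 0.
The formula is unsatisfiable.

No


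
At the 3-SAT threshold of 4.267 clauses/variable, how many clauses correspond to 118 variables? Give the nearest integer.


The 3-SAT phase transition occurs at approximately 4.267 clauses per variable.
m = 4.267 * 118 = 503.506.
Rounded to nearest integer: 504.

504


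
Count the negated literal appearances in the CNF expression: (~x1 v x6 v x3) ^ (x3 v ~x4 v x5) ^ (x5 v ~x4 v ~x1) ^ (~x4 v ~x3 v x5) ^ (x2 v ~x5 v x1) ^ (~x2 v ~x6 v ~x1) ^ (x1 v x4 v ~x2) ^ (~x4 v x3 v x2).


Scan each clause for negated literals.
Clause 1: 1 negative; Clause 2: 1 negative; Clause 3: 2 negative; Clause 4: 2 negative; Clause 5: 1 negative; Clause 6: 3 negative; Clause 7: 1 negative; Clause 8: 1 negative.
Total negative literal occurrences = 12.

12


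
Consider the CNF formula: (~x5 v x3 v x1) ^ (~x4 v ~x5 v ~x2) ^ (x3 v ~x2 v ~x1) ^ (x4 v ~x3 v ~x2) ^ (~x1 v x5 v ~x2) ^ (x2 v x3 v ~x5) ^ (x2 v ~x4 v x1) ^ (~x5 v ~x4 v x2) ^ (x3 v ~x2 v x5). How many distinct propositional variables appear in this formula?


Identify each distinct variable in the formula.
Variables found: x1, x2, x3, x4, x5.
Total distinct variables = 5.

5


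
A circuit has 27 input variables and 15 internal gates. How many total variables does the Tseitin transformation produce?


The Tseitin transformation introduces one auxiliary variable per gate.
Total variables = inputs + gates = 27 + 15 = 42.

42


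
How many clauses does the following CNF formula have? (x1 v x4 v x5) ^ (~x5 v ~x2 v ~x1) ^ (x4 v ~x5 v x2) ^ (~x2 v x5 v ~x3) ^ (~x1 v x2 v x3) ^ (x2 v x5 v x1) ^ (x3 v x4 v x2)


Each group enclosed in parentheses joined by ^ is one clause.
Counting the conjuncts: 7 clauses.

7


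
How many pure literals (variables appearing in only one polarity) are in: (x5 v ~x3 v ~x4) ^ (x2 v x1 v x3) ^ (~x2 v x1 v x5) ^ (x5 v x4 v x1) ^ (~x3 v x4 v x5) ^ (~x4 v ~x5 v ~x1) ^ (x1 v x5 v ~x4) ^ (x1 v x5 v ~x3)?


A pure literal appears in only one polarity across all clauses.
No pure literals found.
Count = 0.

0


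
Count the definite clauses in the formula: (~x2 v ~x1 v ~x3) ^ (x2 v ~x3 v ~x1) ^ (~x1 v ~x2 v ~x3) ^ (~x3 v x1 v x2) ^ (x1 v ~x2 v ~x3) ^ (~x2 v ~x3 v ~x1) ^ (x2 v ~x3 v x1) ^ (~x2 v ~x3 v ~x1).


A definite clause has exactly one positive literal.
Clause 1: 0 positive -> not definite
Clause 2: 1 positive -> definite
Clause 3: 0 positive -> not definite
Clause 4: 2 positive -> not definite
Clause 5: 1 positive -> definite
Clause 6: 0 positive -> not definite
Clause 7: 2 positive -> not definite
Clause 8: 0 positive -> not definite
Definite clause count = 2.

2


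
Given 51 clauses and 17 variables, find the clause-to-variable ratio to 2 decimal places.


Clause-to-variable ratio = clauses / variables.
51 / 17 = 3.0.

3.0


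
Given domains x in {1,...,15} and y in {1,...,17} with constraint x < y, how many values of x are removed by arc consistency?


For the constraint x < y, x needs a supporting value in y's domain.
x can be at most 16 (one less than y's maximum).
Valid x values from domain: 15 out of 15.
Pruned = 15 - 15 = 0.

0


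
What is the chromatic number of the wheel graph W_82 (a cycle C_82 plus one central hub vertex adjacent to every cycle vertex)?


W_82 consists of the cycle C_82 together with a hub vertex adjacent to every cycle vertex.
The cycle C_82 needs 2 colors (even cycle -> 2).
The hub is adjacent to every cycle vertex, so it must receive a new color distinct from all of them.
Chromatic number = 2 + 1 = 3.

3


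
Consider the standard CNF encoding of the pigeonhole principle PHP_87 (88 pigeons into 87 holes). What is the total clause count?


The PHP encoding has two parts:
1) At-least-one-hole clauses: 88 (one per pigeon, each with 87 literals).
2) At-most-one-pigeon-per-hole clauses: 87 holes * C(88,2) = 87 * 3828 = 333036.
Total clauses = 88 + 333036 = 333124.

333124


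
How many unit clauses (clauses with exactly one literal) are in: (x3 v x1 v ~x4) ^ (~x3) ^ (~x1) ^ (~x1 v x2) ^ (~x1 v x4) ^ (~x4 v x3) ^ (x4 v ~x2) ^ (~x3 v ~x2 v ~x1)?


A unit clause contains exactly one literal.
Unit clauses found: (~x3), (~x1).
Count = 2.

2


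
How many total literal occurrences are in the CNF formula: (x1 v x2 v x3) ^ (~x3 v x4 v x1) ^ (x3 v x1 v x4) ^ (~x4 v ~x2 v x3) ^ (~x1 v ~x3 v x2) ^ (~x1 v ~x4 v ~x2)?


Clause lengths: 3, 3, 3, 3, 3, 3.
Sum = 3 + 3 + 3 + 3 + 3 + 3 = 18.

18


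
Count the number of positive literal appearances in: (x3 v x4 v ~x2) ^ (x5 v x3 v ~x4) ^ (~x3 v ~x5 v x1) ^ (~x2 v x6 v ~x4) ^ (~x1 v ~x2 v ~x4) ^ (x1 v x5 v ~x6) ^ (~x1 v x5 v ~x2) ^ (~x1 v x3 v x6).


Scan each clause for unnegated literals.
Clause 1: 2 positive; Clause 2: 2 positive; Clause 3: 1 positive; Clause 4: 1 positive; Clause 5: 0 positive; Clause 6: 2 positive; Clause 7: 1 positive; Clause 8: 2 positive.
Total positive literal occurrences = 11.

11


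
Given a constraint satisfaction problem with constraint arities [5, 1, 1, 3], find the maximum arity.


The arities are: 5, 1, 1, 3.
Scan for the maximum value.
Maximum arity = 5.

5


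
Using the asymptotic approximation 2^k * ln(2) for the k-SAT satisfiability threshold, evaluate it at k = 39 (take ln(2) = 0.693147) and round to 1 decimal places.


Using the asymptotic formula: threshold ~ 2^k * ln(2).
2^39 = 549755813888.
549755813888 * 0.693147 = 381061593129.0.

381061593129.0


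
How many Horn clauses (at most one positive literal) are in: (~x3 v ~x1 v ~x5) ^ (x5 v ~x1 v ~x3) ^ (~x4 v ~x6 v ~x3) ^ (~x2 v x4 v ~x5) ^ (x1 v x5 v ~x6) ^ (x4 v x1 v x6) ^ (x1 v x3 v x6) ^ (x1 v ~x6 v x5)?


A Horn clause has at most one positive literal.
Clause 1: 0 positive lit(s) -> Horn
Clause 2: 1 positive lit(s) -> Horn
Clause 3: 0 positive lit(s) -> Horn
Clause 4: 1 positive lit(s) -> Horn
Clause 5: 2 positive lit(s) -> not Horn
Clause 6: 3 positive lit(s) -> not Horn
Clause 7: 3 positive lit(s) -> not Horn
Clause 8: 2 positive lit(s) -> not Horn
Total Horn clauses = 4.

4


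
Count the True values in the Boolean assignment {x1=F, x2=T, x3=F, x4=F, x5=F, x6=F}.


The weight is the number of variables assigned True.
True variables: x2.
Weight = 1.

1


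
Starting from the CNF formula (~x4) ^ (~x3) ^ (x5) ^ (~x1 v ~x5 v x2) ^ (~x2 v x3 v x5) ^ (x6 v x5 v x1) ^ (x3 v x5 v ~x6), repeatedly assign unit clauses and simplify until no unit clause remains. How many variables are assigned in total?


Unit propagation repeatedly assigns the literal in any unit clause, then simplifies.
Assignments in order: x4 = F, x3 = F, x5 = T.
No further unit clauses remain.
Total variables assigned = 3.

3


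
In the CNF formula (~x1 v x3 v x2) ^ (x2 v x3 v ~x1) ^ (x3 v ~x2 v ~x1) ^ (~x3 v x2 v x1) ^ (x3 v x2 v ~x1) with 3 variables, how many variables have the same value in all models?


Find all satisfying assignments: 5 model(s).
Check which variables have the same value in every model.
No variable is fixed across all models.
Backbone size = 0.

0


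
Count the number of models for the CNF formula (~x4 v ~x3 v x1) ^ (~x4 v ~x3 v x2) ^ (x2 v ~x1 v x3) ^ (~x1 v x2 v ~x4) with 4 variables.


Enumerate all 16 truth assignments over 4 variables.
Test each against every clause.
Satisfying assignments found: 11.

11


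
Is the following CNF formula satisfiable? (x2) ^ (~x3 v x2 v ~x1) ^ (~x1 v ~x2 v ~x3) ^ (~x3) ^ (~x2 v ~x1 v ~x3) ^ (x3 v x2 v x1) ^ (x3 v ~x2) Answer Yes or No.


Check all 8 possible truth assignments.
Number of satisfying assignments found: 0.
The formula is unsatisfiable.

No


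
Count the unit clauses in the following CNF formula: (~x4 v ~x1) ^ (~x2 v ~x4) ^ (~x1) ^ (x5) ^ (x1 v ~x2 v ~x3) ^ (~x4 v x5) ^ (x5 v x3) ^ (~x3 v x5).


A unit clause contains exactly one literal.
Unit clauses found: (~x1), (x5).
Count = 2.

2
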